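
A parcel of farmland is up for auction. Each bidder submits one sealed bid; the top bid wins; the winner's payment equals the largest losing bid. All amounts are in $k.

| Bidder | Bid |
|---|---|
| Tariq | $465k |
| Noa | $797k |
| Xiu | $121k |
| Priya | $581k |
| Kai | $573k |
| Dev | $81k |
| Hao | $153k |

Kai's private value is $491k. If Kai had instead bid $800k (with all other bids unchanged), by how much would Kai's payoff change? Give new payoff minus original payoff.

The highest bid among the other bidders is $797k; Kai's bid doesn't change that.
Original bid $573k: Kai is not highest (top rival bid is $797k); payoff $0k.
Alternative bid $800k: Kai is highest, pays the top rival bid $797k; payoff $491k − $797k = −$306k.
Change in payoff = −$306k − ($0k) = −$306k.

−$306k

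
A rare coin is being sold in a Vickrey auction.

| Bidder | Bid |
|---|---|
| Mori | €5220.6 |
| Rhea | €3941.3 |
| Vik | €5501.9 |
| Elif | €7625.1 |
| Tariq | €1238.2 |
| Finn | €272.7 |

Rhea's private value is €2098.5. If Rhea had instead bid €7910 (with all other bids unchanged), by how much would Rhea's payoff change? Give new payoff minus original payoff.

−€5526.6

The highest bid among the other bidders is €7625.1; Rhea's bid doesn't change that.
Original bid €3941.3: Rhea is not highest (top rival bid is €7625.1); payoff €0.
Alternative bid €7910: Rhea is highest, pays the top rival bid €7625.1; payoff €2098.5 − €7625.1 = −€5526.6.
Change in payoff = −€5526.6 − (€0) = −€5526.6.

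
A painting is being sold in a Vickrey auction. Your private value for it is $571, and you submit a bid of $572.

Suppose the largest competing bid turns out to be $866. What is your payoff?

Your bid $572 is below the highest competing bid $866, so you lose.
A losing bidder pays nothing and receives nothing: payoff = $0.

$0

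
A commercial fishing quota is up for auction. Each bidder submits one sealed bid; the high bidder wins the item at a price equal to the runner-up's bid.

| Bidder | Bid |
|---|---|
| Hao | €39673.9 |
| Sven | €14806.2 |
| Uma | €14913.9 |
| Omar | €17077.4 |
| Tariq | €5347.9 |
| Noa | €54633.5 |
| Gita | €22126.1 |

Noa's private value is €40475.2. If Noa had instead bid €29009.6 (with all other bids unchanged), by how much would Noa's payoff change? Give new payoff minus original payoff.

−€801.3

The highest bid among the other bidders is €39673.9; Noa's bid doesn't change that.
Original bid €54633.5: Noa is highest, pays the top rival bid €39673.9; payoff €40475.2 − €39673.9 = €801.3.
Alternative bid €29009.6: Noa is not highest (top rival bid is €39673.9); payoff €0.
Change in payoff = €0 − (€801.3) = −€801.3.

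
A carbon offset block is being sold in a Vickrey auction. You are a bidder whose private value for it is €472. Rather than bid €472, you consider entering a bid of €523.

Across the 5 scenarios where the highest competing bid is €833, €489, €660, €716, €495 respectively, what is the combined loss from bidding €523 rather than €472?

The deviation costs you only when the competing bid falls strictly between €472 and €523; elsewhere both bids give the same outcome.
€833: outcomes coincide → loss €0.
€489: truthful payoff €0, deviation payoff −€17 → loss €17.
€660: outcomes coincide → loss €0.
€716: outcomes coincide → loss €0.
€495: truthful payoff €0, deviation payoff −€23 → loss €23.
Total loss = €17 + €23 = €40.
Truthful bidding weakly dominates here: raising your bid can only win items priced above your value, and lowering it can only forfeit items priced below.

€40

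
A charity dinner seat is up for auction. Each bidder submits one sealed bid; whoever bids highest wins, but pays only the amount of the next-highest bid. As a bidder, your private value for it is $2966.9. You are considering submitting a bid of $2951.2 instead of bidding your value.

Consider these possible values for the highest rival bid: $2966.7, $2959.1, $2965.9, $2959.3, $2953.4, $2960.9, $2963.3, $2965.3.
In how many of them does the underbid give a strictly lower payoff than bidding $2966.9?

The deviation hurts exactly when the highest competing bid lies strictly between $2951.2 and $2966.9 — underbidding then forfeits a profitable win.
$2966.7: inside the interval → strictly worse (loss $0.2).
$2959.1: inside the interval → strictly worse (loss $7.8).
$2965.9: inside the interval → strictly worse (loss $1).
$2959.3: inside the interval → strictly worse (loss $7.6).
$2953.4: inside the interval → strictly worse (loss $13.5).
$2960.9: inside the interval → strictly worse (loss $6).
$2963.3: inside the interval → strictly worse (loss $3.6).
$2965.3: inside the interval → strictly worse (loss $1.6).
Count: 8.

8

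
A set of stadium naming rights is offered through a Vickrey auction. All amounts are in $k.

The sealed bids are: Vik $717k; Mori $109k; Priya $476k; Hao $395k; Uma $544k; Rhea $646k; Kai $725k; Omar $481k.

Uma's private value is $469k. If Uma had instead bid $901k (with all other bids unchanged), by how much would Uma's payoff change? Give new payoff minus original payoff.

The highest bid among the other bidders is $725k; Uma's bid doesn't change that.
Original bid $544k: Uma is not highest (top rival bid is $725k); payoff $0k.
Alternative bid $901k: Uma is highest, pays the top rival bid $725k; payoff $469k − $725k = −$256k.
Change in payoff = −$256k − ($0k) = −$256k.

−$256k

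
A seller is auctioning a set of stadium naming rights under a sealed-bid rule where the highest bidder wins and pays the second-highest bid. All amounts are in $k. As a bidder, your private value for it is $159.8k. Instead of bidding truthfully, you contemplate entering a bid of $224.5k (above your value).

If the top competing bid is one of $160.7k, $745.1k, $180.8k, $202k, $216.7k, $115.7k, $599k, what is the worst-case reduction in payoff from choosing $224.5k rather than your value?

$56.9k

$160.7k: truthful gives $0k, deviation gives −$0.9k → loss $0.9k.
$745.1k: same outcome either way → loss $0k.
$180.8k: truthful gives $0k, deviation gives −$21k → loss $21k.
$202k: truthful gives $0k, deviation gives −$42.2k → loss $42.2k.
$216.7k: truthful gives $0k, deviation gives −$56.9k → loss $56.9k.
$115.7k: same outcome either way → loss $0k.
$599k: same outcome either way → loss $0k.
Maximum loss: $56.9k.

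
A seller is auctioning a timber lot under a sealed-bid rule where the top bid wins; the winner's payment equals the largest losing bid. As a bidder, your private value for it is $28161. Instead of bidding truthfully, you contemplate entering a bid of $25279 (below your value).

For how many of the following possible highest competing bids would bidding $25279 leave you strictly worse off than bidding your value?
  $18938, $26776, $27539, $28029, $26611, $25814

5

The deviation hurts exactly when the highest competing bid lies strictly between $25279 and $28161 — underbidding then forfeits a profitable win.
$18938: below both → same outcome either way.
$26776: inside the interval → strictly worse (loss $1385).
$27539: inside the interval → strictly worse (loss $622).
$28029: inside the interval → strictly worse (loss $132).
$26611: inside the interval → strictly worse (loss $1550).
$25814: inside the interval → strictly worse (loss $2347).
Count: 5.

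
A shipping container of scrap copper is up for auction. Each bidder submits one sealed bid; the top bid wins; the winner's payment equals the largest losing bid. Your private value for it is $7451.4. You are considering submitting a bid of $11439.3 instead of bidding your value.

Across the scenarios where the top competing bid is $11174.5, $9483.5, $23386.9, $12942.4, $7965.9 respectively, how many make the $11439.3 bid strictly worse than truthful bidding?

3

The deviation hurts exactly when the highest competing bid lies strictly between $7451.4 and $11439.3 — overbidding then wins at a price above your value.
$11174.5: inside the interval → strictly worse (loss $3723.1).
$9483.5: inside the interval → strictly worse (loss $2032.1).
$23386.9: above both → same outcome either way.
$12942.4: above both → same outcome either way.
$7965.9: inside the interval → strictly worse (loss $514.5).
Count: 3.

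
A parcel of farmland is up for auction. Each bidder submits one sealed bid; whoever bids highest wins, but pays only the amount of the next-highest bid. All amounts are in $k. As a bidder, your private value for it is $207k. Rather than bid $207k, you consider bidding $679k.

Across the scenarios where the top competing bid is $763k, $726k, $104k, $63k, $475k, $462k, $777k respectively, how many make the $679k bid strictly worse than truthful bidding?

2

The deviation hurts exactly when the highest competing bid lies strictly between $207k and $679k — overbidding then wins at a price above your value.
$763k: above both → same outcome either way.
$726k: above both → same outcome either way.
$104k: below both → same outcome either way.
$63k: below both → same outcome either way.
$475k: inside the interval → strictly worse (loss $268k).
$462k: inside the interval → strictly worse (loss $255k).
$777k: above both → same outcome either way.
Count: 2.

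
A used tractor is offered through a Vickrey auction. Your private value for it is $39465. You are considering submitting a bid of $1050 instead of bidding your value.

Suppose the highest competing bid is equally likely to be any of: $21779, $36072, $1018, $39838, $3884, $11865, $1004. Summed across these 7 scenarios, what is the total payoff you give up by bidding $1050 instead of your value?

$84260

The deviation costs you only when the competing bid falls strictly between $1050 and $39465; elsewhere both bids give the same outcome.
$21779: truthful payoff $17686, deviation payoff $0 → loss $17686.
$36072: truthful payoff $3393, deviation payoff $0 → loss $3393.
$1018: outcomes coincide → loss $0.
$39838: outcomes coincide → loss $0.
$3884: truthful payoff $35581, deviation payoff $0 → loss $35581.
$11865: truthful payoff $27600, deviation payoff $0 → loss $27600.
$1004: outcomes coincide → loss $0.
Total loss = $17686 + $3393 + $35581 + $27600 = $84260.
Because the price is fixed by the runner-up's bid, deviating from your value can only change a good outcome into a bad one — never the reverse.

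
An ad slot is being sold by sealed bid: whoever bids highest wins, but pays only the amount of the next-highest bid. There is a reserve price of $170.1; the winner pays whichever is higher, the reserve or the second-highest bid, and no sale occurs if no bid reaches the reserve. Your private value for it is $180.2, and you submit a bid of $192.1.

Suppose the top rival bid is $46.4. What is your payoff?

Your bid $192.1 is the highest and exceeds the reserve.
Price = max(second-highest bid, reserve) = max($46.4, $170.1) = $170.1.
Payoff = $180.2 − $170.1 = $10.1.

$10.1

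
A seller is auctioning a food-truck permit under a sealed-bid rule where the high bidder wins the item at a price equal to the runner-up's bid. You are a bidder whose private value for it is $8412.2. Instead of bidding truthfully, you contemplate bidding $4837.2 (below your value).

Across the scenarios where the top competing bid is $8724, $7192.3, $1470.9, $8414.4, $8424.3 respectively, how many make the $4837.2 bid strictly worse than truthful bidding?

1

The deviation hurts exactly when the highest competing bid lies strictly between $4837.2 and $8412.2 — underbidding then forfeits a profitable win.
$8724: above both → same outcome either way.
$7192.3: inside the interval → strictly worse (loss $1219.9).
$1470.9: below both → same outcome either way.
$8414.4: above both → same outcome either way.
$8424.3: above both → same outcome either way.
Count: 1.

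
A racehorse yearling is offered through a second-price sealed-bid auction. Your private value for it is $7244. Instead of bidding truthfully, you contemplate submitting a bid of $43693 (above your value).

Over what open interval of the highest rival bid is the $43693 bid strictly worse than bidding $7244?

($7244, $43693)

If the competing bid is below $7244, both bids win at the same price — no difference.
If it is above $43693, both bids lose — no difference.
If it lies strictly between $7244 and $43693, bidding your value loses (payoff 0) while bidding $43693 wins at a price above your value (payoff negative).
So the deviation strictly hurts on the open interval ($7244, $43693).
Truthful bidding weakly dominates here: raising your bid can only win items priced above your value, and lowering it can only forfeit items priced below.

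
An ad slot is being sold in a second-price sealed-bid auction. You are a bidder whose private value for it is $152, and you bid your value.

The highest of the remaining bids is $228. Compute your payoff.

$0

Your bid $152 is below the highest competing bid $228, so you lose.
A losing bidder pays nothing and receives nothing: payoff = $0.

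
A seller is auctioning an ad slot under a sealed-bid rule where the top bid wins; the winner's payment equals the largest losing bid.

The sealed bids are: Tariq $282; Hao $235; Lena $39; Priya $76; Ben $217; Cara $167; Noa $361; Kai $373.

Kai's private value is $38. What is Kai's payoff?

Highest bid: Kai at $373, so Kai wins.
Second-highest bid: Noa at $361 — that is the price the winner pays.
Kai's payoff = value − price = $38 − $361 = −$323.

−$323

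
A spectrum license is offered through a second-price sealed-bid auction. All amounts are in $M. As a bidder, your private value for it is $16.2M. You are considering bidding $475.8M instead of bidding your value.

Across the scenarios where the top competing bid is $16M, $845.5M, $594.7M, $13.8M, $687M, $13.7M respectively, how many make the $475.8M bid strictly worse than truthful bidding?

0

The deviation hurts exactly when the highest competing bid lies strictly between $16.2M and $475.8M — overbidding then wins at a price above your value.
$16M: below both → same outcome either way.
$845.5M: above both → same outcome either way.
$594.7M: above both → same outcome either way.
$13.8M: below both → same outcome either way.
$687M: above both → same outcome either way.
$13.7M: below both → same outcome either way.
Count: 0.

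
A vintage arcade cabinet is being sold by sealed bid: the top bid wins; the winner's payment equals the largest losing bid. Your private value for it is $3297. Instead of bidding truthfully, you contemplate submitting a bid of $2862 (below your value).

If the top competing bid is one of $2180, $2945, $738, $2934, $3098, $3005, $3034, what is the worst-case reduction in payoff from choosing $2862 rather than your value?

$363

$2180: same outcome either way → loss $0.
$2945: truthful gives $352, deviation gives $0 → loss $352.
$738: same outcome either way → loss $0.
$2934: truthful gives $363, deviation gives $0 → loss $363.
$3098: truthful gives $199, deviation gives $0 → loss $199.
$3005: truthful gives $292, deviation gives $0 → loss $292.
$3034: truthful gives $263, deviation gives $0 → loss $263.
Maximum loss: $363.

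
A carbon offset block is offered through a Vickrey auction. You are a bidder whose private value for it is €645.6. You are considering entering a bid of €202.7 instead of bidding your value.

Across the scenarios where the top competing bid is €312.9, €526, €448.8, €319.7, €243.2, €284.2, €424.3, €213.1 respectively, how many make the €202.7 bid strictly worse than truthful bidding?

8

The deviation hurts exactly when the highest competing bid lies strictly between €202.7 and €645.6 — underbidding then forfeits a profitable win.
€312.9: inside the interval → strictly worse (loss €332.7).
€526: inside the interval → strictly worse (loss €119.6).
€448.8: inside the interval → strictly worse (loss €196.8).
€319.7: inside the interval → strictly worse (loss €325.9).
€243.2: inside the interval → strictly worse (loss €402.4).
€284.2: inside the interval → strictly worse (loss €361.4).
€424.3: inside the interval → strictly worse (loss €221.3).
€213.1: inside the interval → strictly worse (loss €432.5).
Count: 8.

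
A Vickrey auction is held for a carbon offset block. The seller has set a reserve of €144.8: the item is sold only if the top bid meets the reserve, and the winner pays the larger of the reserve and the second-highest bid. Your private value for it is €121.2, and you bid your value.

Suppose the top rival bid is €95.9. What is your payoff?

Your bid €121.2 is the highest bid but falls below the reserve €144.8, so the item goes unsold. Payoff €0.

€0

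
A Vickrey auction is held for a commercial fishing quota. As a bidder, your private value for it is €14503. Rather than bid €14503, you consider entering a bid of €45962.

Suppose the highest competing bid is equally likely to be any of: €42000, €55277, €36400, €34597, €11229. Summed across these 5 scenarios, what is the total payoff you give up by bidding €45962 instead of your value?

The deviation costs you only when the competing bid falls strictly between €14503 and €45962; elsewhere both bids give the same outcome.
€42000: truthful payoff €0, deviation payoff −€27497 → loss €27497.
€55277: outcomes coincide → loss €0.
€36400: truthful payoff €0, deviation payoff −€21897 → loss €21897.
€34597: truthful payoff €0, deviation payoff −€20094 → loss €20094.
€11229: outcomes coincide → loss €0.
Total loss = €27497 + €21897 + €20094 = €69488.
Truthful bidding weakly dominates here: raising your bid can only win items priced above your value, and lowering it can only forfeit items priced below.

€69488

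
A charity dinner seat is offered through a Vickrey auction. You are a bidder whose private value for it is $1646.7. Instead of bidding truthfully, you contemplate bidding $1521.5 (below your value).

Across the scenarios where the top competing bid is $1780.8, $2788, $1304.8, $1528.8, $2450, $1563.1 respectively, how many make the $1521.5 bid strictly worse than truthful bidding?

2

The deviation hurts exactly when the highest competing bid lies strictly between $1521.5 and $1646.7 — underbidding then forfeits a profitable win.
$1780.8: above both → same outcome either way.
$2788: above both → same outcome either way.
$1304.8: below both → same outcome either way.
$1528.8: inside the interval → strictly worse (loss $117.9).
$2450: above both → same outcome either way.
$1563.1: inside the interval → strictly worse (loss $83.6).
Count: 2.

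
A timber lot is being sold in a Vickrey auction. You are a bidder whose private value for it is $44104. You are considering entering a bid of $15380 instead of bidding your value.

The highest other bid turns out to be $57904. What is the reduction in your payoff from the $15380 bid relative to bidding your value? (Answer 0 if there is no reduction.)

$0

Bidding your value $44104: you lose (since $44104 < $57904). Payoff $0.
Bidding $15380: you lose. Payoff $0.
Difference = $0 − $0 = $0; both bids lead to the same outcome because the competing bid is above both your value and your alternative bid.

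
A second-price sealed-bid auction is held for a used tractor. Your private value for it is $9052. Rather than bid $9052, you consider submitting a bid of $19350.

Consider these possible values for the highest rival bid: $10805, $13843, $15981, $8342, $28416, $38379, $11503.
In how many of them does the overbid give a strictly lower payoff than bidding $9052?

The deviation hurts exactly when the highest competing bid lies strictly between $9052 and $19350 — overbidding then wins at a price above your value.
$10805: inside the interval → strictly worse (loss $1753).
$13843: inside the interval → strictly worse (loss $4791).
$15981: inside the interval → strictly worse (loss $6929).
$8342: below both → same outcome either way.
$28416: above both → same outcome either way.
$38379: above both → same outcome either way.
$11503: inside the interval → strictly worse (loss $2451).
Count: 4.

4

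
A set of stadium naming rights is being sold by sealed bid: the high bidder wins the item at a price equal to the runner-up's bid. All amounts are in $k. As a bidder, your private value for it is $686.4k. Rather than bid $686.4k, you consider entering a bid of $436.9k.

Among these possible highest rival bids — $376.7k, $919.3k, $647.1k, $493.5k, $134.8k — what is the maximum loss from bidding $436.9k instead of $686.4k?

$192.9k

$376.7k: same outcome either way → loss $0k.
$919.3k: same outcome either way → loss $0k.
$647.1k: truthful gives $39.3k, deviation gives $0k → loss $39.3k.
$493.5k: truthful gives $192.9k, deviation gives $0k → loss $192.9k.
$134.8k: same outcome either way → loss $0k.
Maximum loss: $192.9k.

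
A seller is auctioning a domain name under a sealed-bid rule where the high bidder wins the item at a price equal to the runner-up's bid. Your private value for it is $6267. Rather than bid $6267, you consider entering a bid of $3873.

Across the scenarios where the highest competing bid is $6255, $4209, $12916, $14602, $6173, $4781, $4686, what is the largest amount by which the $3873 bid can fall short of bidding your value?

$2058

$6255: truthful gives $12, deviation gives $0 → loss $12.
$4209: truthful gives $2058, deviation gives $0 → loss $2058.
$12916: same outcome either way → loss $0.
$14602: same outcome either way → loss $0.
$6173: truthful gives $94, deviation gives $0 → loss $94.
$4781: truthful gives $1486, deviation gives $0 → loss $1486.
$4686: truthful gives $1581, deviation gives $0 → loss $1581.
Maximum loss: $2058.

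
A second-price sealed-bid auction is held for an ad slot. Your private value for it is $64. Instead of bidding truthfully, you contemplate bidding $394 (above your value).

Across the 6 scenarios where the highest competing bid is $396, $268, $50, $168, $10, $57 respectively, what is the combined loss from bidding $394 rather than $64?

$308

The deviation costs you only when the competing bid falls strictly between $64 and $394; elsewhere both bids give the same outcome.
$396: outcomes coincide → loss $0.
$268: truthful payoff $0, deviation payoff −$204 → loss $204.
$50: outcomes coincide → loss $0.
$168: truthful payoff $0, deviation payoff −$104 → loss $104.
$10: outcomes coincide → loss $0.
$57: outcomes coincide → loss $0.
Total loss = $204 + $104 = $308.
Truthful bidding weakly dominates here: raising your bid can only win items priced above your value, and lowering it can only forfeit items priced below.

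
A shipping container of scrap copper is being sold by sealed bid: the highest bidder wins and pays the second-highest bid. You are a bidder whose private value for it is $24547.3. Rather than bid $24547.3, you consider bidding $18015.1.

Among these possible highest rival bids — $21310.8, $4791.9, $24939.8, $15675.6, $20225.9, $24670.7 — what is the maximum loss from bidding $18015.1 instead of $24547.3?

$21310.8: truthful gives $3236.5, deviation gives $0 → loss $3236.5.
$4791.9: same outcome either way → loss $0.
$24939.8: same outcome either way → loss $0.
$15675.6: same outcome either way → loss $0.
$20225.9: truthful gives $4321.4, deviation gives $0 → loss $4321.4.
$24670.7: same outcome either way → loss $0.
Maximum loss: $4321.4.

$4321.4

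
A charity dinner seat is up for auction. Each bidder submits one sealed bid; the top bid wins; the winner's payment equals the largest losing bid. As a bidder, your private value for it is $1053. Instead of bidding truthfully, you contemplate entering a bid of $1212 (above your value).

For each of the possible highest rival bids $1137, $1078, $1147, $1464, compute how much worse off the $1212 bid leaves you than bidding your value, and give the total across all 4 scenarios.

$203

The deviation costs you only when the competing bid falls strictly between $1053 and $1212; elsewhere both bids give the same outcome.
$1137: truthful payoff $0, deviation payoff −$84 → loss $84.
$1078: truthful payoff $0, deviation payoff −$25 → loss $25.
$1147: truthful payoff $0, deviation payoff −$94 → loss $94.
$1464: outcomes coincide → loss $0.
Total loss = $84 + $25 + $94 = $203.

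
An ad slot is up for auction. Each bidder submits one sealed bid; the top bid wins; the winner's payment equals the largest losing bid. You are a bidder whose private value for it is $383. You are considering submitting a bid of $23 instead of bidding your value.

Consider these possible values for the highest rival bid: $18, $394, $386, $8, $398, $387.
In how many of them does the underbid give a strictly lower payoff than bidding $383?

The deviation hurts exactly when the highest competing bid lies strictly between $23 and $383 — underbidding then forfeits a profitable win.
$18: below both → same outcome either way.
$394: above both → same outcome either way.
$386: above both → same outcome either way.
$8: below both → same outcome either way.
$398: above both → same outcome either way.
$387: above both → same outcome either way.
Count: 0.

0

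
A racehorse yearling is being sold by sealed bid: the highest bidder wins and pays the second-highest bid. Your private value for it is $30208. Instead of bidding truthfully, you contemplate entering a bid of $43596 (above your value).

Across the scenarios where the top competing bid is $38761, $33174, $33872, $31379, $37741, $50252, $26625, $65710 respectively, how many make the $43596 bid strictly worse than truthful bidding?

The deviation hurts exactly when the highest competing bid lies strictly between $30208 and $43596 — overbidding then wins at a price above your value.
$38761: inside the interval → strictly worse (loss $8553).
$33174: inside the interval → strictly worse (loss $2966).
$33872: inside the interval → strictly worse (loss $3664).
$31379: inside the interval → strictly worse (loss $1171).
$37741: inside the interval → strictly worse (loss $7533).
$50252: above both → same outcome either way.
$26625: below both → same outcome either way.
$65710: above both → same outcome either way.
Count: 5.

5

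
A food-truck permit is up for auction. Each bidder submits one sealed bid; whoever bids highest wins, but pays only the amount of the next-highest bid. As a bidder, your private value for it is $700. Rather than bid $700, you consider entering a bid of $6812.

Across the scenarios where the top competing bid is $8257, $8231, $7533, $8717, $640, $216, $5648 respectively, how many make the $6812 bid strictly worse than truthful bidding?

The deviation hurts exactly when the highest competing bid lies strictly between $700 and $6812 — overbidding then wins at a price above your value.
$8257: above both → same outcome either way.
$8231: above both → same outcome either way.
$7533: above both → same outcome either way.
$8717: above both → same outcome either way.
$640: below both → same outcome either way.
$216: below both → same outcome either way.
$5648: inside the interval → strictly worse (loss $4948).
Count: 1.

1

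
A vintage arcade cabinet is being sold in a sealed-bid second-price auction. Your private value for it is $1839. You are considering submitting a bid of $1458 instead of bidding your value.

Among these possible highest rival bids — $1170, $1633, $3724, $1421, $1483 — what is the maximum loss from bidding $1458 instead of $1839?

$1170: same outcome either way → loss $0.
$1633: truthful gives $206, deviation gives $0 → loss $206.
$3724: same outcome either way → loss $0.
$1421: same outcome either way → loss $0.
$1483: truthful gives $356, deviation gives $0 → loss $356.
Maximum loss: $356.

$356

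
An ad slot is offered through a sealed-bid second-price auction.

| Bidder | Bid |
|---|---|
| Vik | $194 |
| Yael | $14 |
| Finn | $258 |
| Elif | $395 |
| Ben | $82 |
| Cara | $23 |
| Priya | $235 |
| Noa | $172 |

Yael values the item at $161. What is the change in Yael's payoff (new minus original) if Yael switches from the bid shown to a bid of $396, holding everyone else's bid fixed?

The highest bid among the other bidders is $395; Yael's bid doesn't change that.
Original bid $14: Yael is not highest (top rival bid is $395); payoff $0.
Alternative bid $396: Yael is highest, pays the top rival bid $395; payoff $161 − $395 = −$234.
Change in payoff = −$234 − ($0) = −$234.

−$234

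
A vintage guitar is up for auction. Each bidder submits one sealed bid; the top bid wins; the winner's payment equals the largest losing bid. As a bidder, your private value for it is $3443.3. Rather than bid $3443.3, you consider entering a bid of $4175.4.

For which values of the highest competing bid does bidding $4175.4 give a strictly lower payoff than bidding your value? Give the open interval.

If the competing bid is below $3443.3, both bids win at the same price — no difference.
If it is above $4175.4, both bids lose — no difference.
If it lies strictly between $3443.3 and $4175.4, bidding your value loses (payoff 0) while bidding $4175.4 wins at a price above your value (payoff negative).
So the deviation strictly hurts on the open interval ($3443.3, $4175.4).

($3443.3, $4175.4)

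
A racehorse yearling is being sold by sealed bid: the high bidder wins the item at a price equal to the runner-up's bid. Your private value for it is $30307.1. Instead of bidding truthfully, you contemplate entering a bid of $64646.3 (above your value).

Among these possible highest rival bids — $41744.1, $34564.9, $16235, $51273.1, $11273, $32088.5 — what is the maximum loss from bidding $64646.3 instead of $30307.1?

$41744.1: truthful gives $0, deviation gives −$11437 → loss $11437.
$34564.9: truthful gives $0, deviation gives −$4257.8 → loss $4257.8.
$16235: same outcome either way → loss $0.
$51273.1: truthful gives $0, deviation gives −$20966 → loss $20966.
$11273: same outcome either way → loss $0.
$32088.5: truthful gives $0, deviation gives −$1781.4 → loss $1781.4.
Maximum loss: $20966.

$20966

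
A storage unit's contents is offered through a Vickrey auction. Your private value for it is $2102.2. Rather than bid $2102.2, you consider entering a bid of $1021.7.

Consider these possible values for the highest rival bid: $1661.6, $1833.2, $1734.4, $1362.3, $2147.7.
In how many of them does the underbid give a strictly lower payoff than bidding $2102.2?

4

The deviation hurts exactly when the highest competing bid lies strictly between $1021.7 and $2102.2 — underbidding then forfeits a profitable win.
$1661.6: inside the interval → strictly worse (loss $440.6).
$1833.2: inside the interval → strictly worse (loss $269).
$1734.4: inside the interval → strictly worse (loss $367.8).
$1362.3: inside the interval → strictly worse (loss $739.9).
$2147.7: above both → same outcome either way.
Count: 4.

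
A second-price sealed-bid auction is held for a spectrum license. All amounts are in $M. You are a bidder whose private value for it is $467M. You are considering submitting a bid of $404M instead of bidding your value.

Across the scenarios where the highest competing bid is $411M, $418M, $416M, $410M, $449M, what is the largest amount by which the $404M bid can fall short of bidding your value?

$57M

$411M: truthful gives $56M, deviation gives $0M → loss $56M.
$418M: truthful gives $49M, deviation gives $0M → loss $49M.
$416M: truthful gives $51M, deviation gives $0M → loss $51M.
$410M: truthful gives $57M, deviation gives $0M → loss $57M.
$449M: truthful gives $18M, deviation gives $0M → loss $18M.
Maximum loss: $57M.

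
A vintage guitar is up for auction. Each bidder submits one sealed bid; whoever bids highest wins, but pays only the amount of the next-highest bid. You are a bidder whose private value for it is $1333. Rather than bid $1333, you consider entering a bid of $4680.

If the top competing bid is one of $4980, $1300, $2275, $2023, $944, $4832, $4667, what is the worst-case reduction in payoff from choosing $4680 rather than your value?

$3334

$4980: same outcome either way → loss $0.
$1300: same outcome either way → loss $0.
$2275: truthful gives $0, deviation gives −$942 → loss $942.
$2023: truthful gives $0, deviation gives −$690 → loss $690.
$944: same outcome either way → loss $0.
$4832: same outcome either way → loss $0.
$4667: truthful gives $0, deviation gives −$3334 → loss $3334.
Maximum loss: $3334.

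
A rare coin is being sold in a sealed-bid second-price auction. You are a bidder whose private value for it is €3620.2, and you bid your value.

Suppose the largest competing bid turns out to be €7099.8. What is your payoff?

€0

Your bid €3620.2 is below the highest competing bid €7099.8, so you lose.
A losing bidder pays nothing and receives nothing: payoff = €0.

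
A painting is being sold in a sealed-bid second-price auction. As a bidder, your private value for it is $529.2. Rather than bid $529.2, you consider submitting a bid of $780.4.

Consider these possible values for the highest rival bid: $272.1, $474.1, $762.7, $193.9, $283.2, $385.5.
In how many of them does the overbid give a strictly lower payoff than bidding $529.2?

The deviation hurts exactly when the highest competing bid lies strictly between $529.2 and $780.4 — overbidding then wins at a price above your value.
$272.1: below both → same outcome either way.
$474.1: below both → same outcome either way.
$762.7: inside the interval → strictly worse (loss $233.5).
$193.9: below both → same outcome either way.
$283.2: below both → same outcome either way.
$385.5: below both → same outcome either way.
Count: 1.

1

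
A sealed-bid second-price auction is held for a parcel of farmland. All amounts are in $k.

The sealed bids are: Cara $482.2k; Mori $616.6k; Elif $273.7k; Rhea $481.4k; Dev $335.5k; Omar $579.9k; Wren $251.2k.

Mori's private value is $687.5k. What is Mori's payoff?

Highest bid: Mori at $616.6k, so Mori wins.
Second-highest bid: Omar at $579.9k — that is the price the winner pays.
Mori's payoff = value − price = $687.5k − $579.9k = $107.6k.

$107.6k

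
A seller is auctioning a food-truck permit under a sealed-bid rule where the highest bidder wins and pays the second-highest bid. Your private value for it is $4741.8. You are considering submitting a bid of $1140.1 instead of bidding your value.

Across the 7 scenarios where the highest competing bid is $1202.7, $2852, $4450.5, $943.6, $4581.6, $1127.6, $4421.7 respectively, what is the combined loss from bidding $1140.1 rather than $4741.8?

The deviation costs you only when the competing bid falls strictly between $1140.1 and $4741.8; elsewhere both bids give the same outcome.
$1202.7: truthful payoff $3539.1, deviation payoff $0 → loss $3539.1.
$2852: truthful payoff $1889.8, deviation payoff $0 → loss $1889.8.
$4450.5: truthful payoff $291.3, deviation payoff $0 → loss $291.3.
$943.6: outcomes coincide → loss $0.
$4581.6: truthful payoff $160.2, deviation payoff $0 → loss $160.2.
$1127.6: outcomes coincide → loss $0.
$4421.7: truthful payoff $320.1, deviation payoff $0 → loss $320.1.
Total loss = $3539.1 + $1889.8 + $291.3 + $160.2 + $320.1 = $6200.5.
In a second-price auction your bid sets only whether you win, not what you pay, so bidding your true value is weakly dominant.

$6200.5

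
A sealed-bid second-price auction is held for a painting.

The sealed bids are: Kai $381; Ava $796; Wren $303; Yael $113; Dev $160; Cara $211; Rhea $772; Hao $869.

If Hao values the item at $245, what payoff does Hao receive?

−$551

Highest bid: Hao at $869, so Hao wins.
Second-highest bid: Ava at $796 — that is the price the winner pays.
Hao's payoff = value − price = $245 − $796 = −$551.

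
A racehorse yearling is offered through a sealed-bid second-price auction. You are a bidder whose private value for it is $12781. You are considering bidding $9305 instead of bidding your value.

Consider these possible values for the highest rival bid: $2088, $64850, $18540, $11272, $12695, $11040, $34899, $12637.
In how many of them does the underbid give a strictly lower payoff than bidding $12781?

The deviation hurts exactly when the highest competing bid lies strictly between $9305 and $12781 — underbidding then forfeits a profitable win.
$2088: below both → same outcome either way.
$64850: above both → same outcome either way.
$18540: above both → same outcome either way.
$11272: inside the interval → strictly worse (loss $1509).
$12695: inside the interval → strictly worse (loss $86).
$11040: inside the interval → strictly worse (loss $1741).
$34899: above both → same outcome either way.
$12637: inside the interval → strictly worse (loss $144).
Count: 4.

4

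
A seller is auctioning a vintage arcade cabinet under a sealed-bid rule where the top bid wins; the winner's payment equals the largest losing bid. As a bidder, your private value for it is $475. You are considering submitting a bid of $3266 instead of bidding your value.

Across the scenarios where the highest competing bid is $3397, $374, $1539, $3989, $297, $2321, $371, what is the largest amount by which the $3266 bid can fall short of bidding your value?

$1846

$3397: same outcome either way → loss $0.
$374: same outcome either way → loss $0.
$1539: truthful gives $0, deviation gives −$1064 → loss $1064.
$3989: same outcome either way → loss $0.
$297: same outcome either way → loss $0.
$2321: truthful gives $0, deviation gives −$1846 → loss $1846.
$371: same outcome either way → loss $0.
Maximum loss: $1846.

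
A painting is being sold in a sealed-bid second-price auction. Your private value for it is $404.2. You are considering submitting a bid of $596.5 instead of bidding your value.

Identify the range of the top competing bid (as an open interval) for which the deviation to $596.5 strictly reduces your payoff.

($404.2, $596.5)

If the competing bid is below $404.2, both bids win at the same price — no difference.
If it is above $596.5, both bids lose — no difference.
If it lies strictly between $404.2 and $596.5, bidding your value loses (payoff 0) while bidding $596.5 wins at a price above your value (payoff negative).
So the deviation strictly hurts on the open interval ($404.2, $596.5).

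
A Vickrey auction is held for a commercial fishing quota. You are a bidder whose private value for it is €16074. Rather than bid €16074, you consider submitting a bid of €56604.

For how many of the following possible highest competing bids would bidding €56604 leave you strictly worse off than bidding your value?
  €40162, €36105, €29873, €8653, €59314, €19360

The deviation hurts exactly when the highest competing bid lies strictly between €16074 and €56604 — overbidding then wins at a price above your value.
€40162: inside the interval → strictly worse (loss €24088).
€36105: inside the interval → strictly worse (loss €20031).
€29873: inside the interval → strictly worse (loss €13799).
€8653: below both → same outcome either way.
€59314: above both → same outcome either way.
€19360: inside the interval → strictly worse (loss €3286).
Count: 4.

4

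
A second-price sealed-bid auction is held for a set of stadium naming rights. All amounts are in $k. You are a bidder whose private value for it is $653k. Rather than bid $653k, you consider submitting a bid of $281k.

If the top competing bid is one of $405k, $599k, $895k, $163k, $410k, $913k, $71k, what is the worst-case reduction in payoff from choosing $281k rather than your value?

$405k: truthful gives $248k, deviation gives $0k → loss $248k.
$599k: truthful gives $54k, deviation gives $0k → loss $54k.
$895k: same outcome either way → loss $0k.
$163k: same outcome either way → loss $0k.
$410k: truthful gives $243k, deviation gives $0k → loss $243k.
$913k: same outcome either way → loss $0k.
$71k: same outcome either way → loss $0k.
Maximum loss: $248k.

$248k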